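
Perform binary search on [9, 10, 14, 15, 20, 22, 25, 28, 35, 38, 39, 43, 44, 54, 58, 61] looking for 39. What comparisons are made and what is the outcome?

Binary search for 39 in [9, 10, 14, 15, 20, 22, 25, 28, 35, 38, 39, 43, 44, 54, 58, 61]:

lo=0, hi=15, mid=7, arr[mid]=28 -> 28 < 39, search right half
lo=8, hi=15, mid=11, arr[mid]=43 -> 43 > 39, search left half
lo=8, hi=10, mid=9, arr[mid]=38 -> 38 < 39, search right half
lo=10, hi=10, mid=10, arr[mid]=39 -> Found target at index 10!

Binary search finds 39 at index 10 after 4 comparisons. The search repeatedly halves the search space by comparing with the middle element.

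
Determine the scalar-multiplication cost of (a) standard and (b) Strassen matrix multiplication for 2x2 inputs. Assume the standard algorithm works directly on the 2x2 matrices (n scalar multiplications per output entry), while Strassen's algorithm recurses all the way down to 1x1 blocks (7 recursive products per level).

Matrix multiplication for 2x2 matrices:

Standard algorithm: 2^3 = 8 multiplications
Strassen's algorithm: 7^(log2(2)) = 7^1 = 7 multiplications
Savings: 8 - 7 = 1 multiplications

Standard: 8 multiplications (2^3). Strassen: 7 multiplications (7^1). Strassen reduces 8 recursive multiplications to 7 at each level.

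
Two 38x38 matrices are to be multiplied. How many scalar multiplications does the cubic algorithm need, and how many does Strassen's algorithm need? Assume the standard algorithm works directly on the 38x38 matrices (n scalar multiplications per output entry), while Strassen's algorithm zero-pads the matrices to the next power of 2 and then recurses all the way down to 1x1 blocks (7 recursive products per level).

Matrix multiplication for 38x38 matrices:

Strassen's algorithm requires power-of-2 dimensions. Pad 38x38 to 64x64 (next power of 2).

Standard algorithm: 38^3 = 54872 multiplications
Strassen's algorithm: 7^(log2(64)) = 7^6 = 117649 multiplications
Difference: 54872 - 117649 = -62777 (Strassen uses MORE here due to padding overhead — for small or just-over-power-of-2 n, padding can outweigh the per-level savings)

Standard: 54872 multiplications (38^3). Strassen: 117649 multiplications (7^6, after padding to 64x64). Strassen reduces 8 recursive multiplications to 7 at each level.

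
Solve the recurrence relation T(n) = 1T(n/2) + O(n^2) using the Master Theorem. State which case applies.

Master Theorem for T(n) = 1T(n/2) + O(n^2):

a = 1, b = 2, c = 2
log_b(a) = log_2(1) = 0.0000

Case 3: c = 2 > log_2(1) = 0.0000
T(n) = O(n^2) = O(n^2)

For T(n) = 1T(n/2) + O(n^2): log_2(1) = 0.0000. This is Case 3 of the Master Theorem (c > log_b(a), work dominated by root), giving O(n^2).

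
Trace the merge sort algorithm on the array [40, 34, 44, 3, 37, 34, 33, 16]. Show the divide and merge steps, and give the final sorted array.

Merge sort trace:

Split: [40, 34, 44, 3, 37, 34, 33, 16] -> [40, 34, 44, 3] and [37, 34, 33, 16]
  Split: [40, 34, 44, 3] -> [40, 34] and [44, 3]
    Split: [40, 34] -> [40] and [34]
    Merge: [40] + [34] -> [34, 40]
    Split: [44, 3] -> [44] and [3]
    Merge: [44] + [3] -> [3, 44]
  Merge: [34, 40] + [3, 44] -> [3, 34, 40, 44]
  Split: [37, 34, 33, 16] -> [37, 34] and [33, 16]
    Split: [37, 34] -> [37] and [34]
    Merge: [37] + [34] -> [34, 37]
    Split: [33, 16] -> [33] and [16]
    Merge: [33] + [16] -> [16, 33]
  Merge: [34, 37] + [16, 33] -> [16, 33, 34, 37]
Merge: [3, 34, 40, 44] + [16, 33, 34, 37] -> [3, 16, 33, 34, 34, 37, 40, 44]

Final sorted array: [3, 16, 33, 34, 34, 37, 40, 44]

The merge sort proceeds by recursively splitting the array and merging sorted halves.
After all merges, the sorted array is [3, 16, 33, 34, 34, 37, 40, 44].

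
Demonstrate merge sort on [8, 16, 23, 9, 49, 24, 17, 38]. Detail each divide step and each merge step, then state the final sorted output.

Merge sort trace:

Split: [8, 16, 23, 9, 49, 24, 17, 38] -> [8, 16, 23, 9] and [49, 24, 17, 38]
  Split: [8, 16, 23, 9] -> [8, 16] and [23, 9]
    Split: [8, 16] -> [8] and [16]
    Merge: [8] + [16] -> [8, 16]
    Split: [23, 9] -> [23] and [9]
    Merge: [23] + [9] -> [9, 23]
  Merge: [8, 16] + [9, 23] -> [8, 9, 16, 23]
  Split: [49, 24, 17, 38] -> [49, 24] and [17, 38]
    Split: [49, 24] -> [49] and [24]
    Merge: [49] + [24] -> [24, 49]
    Split: [17, 38] -> [17] and [38]
    Merge: [17] + [38] -> [17, 38]
  Merge: [24, 49] + [17, 38] -> [17, 24, 38, 49]
Merge: [8, 9, 16, 23] + [17, 24, 38, 49] -> [8, 9, 16, 17, 23, 24, 38, 49]

Final sorted array: [8, 9, 16, 17, 23, 24, 38, 49]

The merge sort proceeds by recursively splitting the array and merging sorted halves.
After all merges, the sorted array is [8, 9, 16, 17, 23, 24, 38, 49].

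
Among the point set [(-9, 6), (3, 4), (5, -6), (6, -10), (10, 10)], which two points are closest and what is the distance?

Computing all pairwise distances among 5 points:

d((-9, 6), (3, 4)) = 12.1655
d((-9, 6), (5, -6)) = 18.4391
d((-9, 6), (6, -10)) = 21.9317
d((-9, 6), (10, 10)) = 19.4165
d((3, 4), (5, -6)) = 10.198
d((3, 4), (6, -10)) = 14.3178
d((3, 4), (10, 10)) = 9.2195
d((5, -6), (6, -10)) = 4.1231 <-- minimum
d((5, -6), (10, 10)) = 16.7631
d((6, -10), (10, 10)) = 20.3961

Closest pair: (5, -6) and (6, -10) with distance 4.1231

The closest pair is (5, -6) and (6, -10) with Euclidean distance 4.1231. For 5 points, brute-force pairwise comparison is shown above. For large n, the divide-and-conquer algorithm (sort by x, recurse on halves, check the dividing strip) achieves O(n log n).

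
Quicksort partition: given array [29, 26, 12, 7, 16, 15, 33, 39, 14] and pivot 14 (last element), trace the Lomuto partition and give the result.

Lomuto partition with pivot = 14:

Initial array: [29, 26, 12, 7, 16, 15, 33, 39, 14]

arr[0]=29 > 14: no swap
arr[1]=26 > 14: no swap
arr[2]=12 <= 14: swap with position 0, array becomes [12, 26, 29, 7, 16, 15, 33, 39, 14]
arr[3]=7 <= 14: swap with position 1, array becomes [12, 7, 29, 26, 16, 15, 33, 39, 14]
arr[4]=16 > 14: no swap
arr[5]=15 > 14: no swap
arr[6]=33 > 14: no swap
arr[7]=39 > 14: no swap

Place pivot at position 2: [12, 7, 14, 26, 16, 15, 33, 39, 29]
Pivot position: 2

After partitioning with pivot 14, the array becomes [12, 7, 14, 26, 16, 15, 33, 39, 29]. The pivot is placed at index 2. All elements to the left of the pivot are <= 14, and all elements to the right are > 14.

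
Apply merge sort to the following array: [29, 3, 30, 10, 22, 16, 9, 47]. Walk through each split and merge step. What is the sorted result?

Merge sort trace:

Split: [29, 3, 30, 10, 22, 16, 9, 47] -> [29, 3, 30, 10] and [22, 16, 9, 47]
  Split: [29, 3, 30, 10] -> [29, 3] and [30, 10]
    Split: [29, 3] -> [29] and [3]
    Merge: [29] + [3] -> [3, 29]
    Split: [30, 10] -> [30] and [10]
    Merge: [30] + [10] -> [10, 30]
  Merge: [3, 29] + [10, 30] -> [3, 10, 29, 30]
  Split: [22, 16, 9, 47] -> [22, 16] and [9, 47]
    Split: [22, 16] -> [22] and [16]
    Merge: [22] + [16] -> [16, 22]
    Split: [9, 47] -> [9] and [47]
    Merge: [9] + [47] -> [9, 47]
  Merge: [16, 22] + [9, 47] -> [9, 16, 22, 47]
Merge: [3, 10, 29, 30] + [9, 16, 22, 47] -> [3, 9, 10, 16, 22, 29, 30, 47]

Final sorted array: [3, 9, 10, 16, 22, 29, 30, 47]

The merge sort proceeds by recursively splitting the array and merging sorted halves.
After all merges, the sorted array is [3, 9, 10, 16, 22, 29, 30, 47].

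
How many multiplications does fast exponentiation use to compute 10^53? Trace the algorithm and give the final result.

Computing 10^53 by squaring (build up from 10^1; each line after the first costs one multiplication):

10^1 = 10
10^2 = (10^1)^2 = 10^2 = 100
10^3 = 10 * 10^2 = 10 * 100 = 1000
10^6 = (10^3)^2 = 1000^2 = 1000000
10^12 = (10^6)^2 = 1000000^2 = 1000000000000
10^13 = 10 * 10^12 = 10 * 1000000000000 = 10000000000000
10^26 = (10^13)^2 = 10000000000000^2 = 100000000000000000000000000
10^52 = (10^26)^2 = 100000000000000000000000000^2 = 10000000000000000000000000000000000000000000000000000
10^53 = 10 * 10^52 = 10 * 10000000000000000000000000000000000000000000000000000 = 100000000000000000000000000000000000000000000000000000

Result: 100000000000000000000000000000000000000000000000000000
Multiplications needed: 8 (8 lines after 10^1)

10^53 = 100000000000000000000000000000000000000000000000000000. Using exponentiation by squaring, this requires 8 multiplications. The key idea: if the exponent is even, square the half-power; if odd, multiply by the base once.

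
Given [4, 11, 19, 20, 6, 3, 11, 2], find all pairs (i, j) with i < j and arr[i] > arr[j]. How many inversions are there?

Finding inversions in [4, 11, 19, 20, 6, 3, 11, 2]:

(0, 5): arr[0]=4 > arr[5]=3
(0, 7): arr[0]=4 > arr[7]=2
(1, 4): arr[1]=11 > arr[4]=6
(1, 5): arr[1]=11 > arr[5]=3
(1, 7): arr[1]=11 > arr[7]=2
(2, 4): arr[2]=19 > arr[4]=6
(2, 5): arr[2]=19 > arr[5]=3
(2, 6): arr[2]=19 > arr[6]=11
(2, 7): arr[2]=19 > arr[7]=2
(3, 4): arr[3]=20 > arr[4]=6
(3, 5): arr[3]=20 > arr[5]=3
(3, 6): arr[3]=20 > arr[6]=11
(3, 7): arr[3]=20 > arr[7]=2
(4, 5): arr[4]=6 > arr[5]=3
(4, 7): arr[4]=6 > arr[7]=2
(5, 7): arr[5]=3 > arr[7]=2
(6, 7): arr[6]=11 > arr[7]=2

Total inversions: 17

The array has 17 inversion(s): (0,5), (0,7), (1,4), (1,5), (1,7), (2,4), (2,5), (2,6), (2,7), (3,4), (3,5), (3,6), (3,7), (4,5), (4,7), (5,7), (6,7). Each pair (i,j) satisfies i < j and arr[i] > arr[j].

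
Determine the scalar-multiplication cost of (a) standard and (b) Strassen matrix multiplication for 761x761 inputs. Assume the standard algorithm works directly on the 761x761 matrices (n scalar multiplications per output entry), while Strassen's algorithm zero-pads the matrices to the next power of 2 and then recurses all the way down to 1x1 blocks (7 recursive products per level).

Matrix multiplication for 761x761 matrices:

Strassen's algorithm requires power-of-2 dimensions. Pad 761x761 to 1024x1024 (next power of 2).

Standard algorithm: 761^3 = 440711081 multiplications
Strassen's algorithm: 7^(log2(1024)) = 7^10 = 282475249 multiplications
Savings: 440711081 - 282475249 = 158235832 multiplications

Standard: 440711081 multiplications (761^3). Strassen: 282475249 multiplications (7^10, after padding to 1024x1024). Strassen reduces 8 recursive multiplications to 7 at each level.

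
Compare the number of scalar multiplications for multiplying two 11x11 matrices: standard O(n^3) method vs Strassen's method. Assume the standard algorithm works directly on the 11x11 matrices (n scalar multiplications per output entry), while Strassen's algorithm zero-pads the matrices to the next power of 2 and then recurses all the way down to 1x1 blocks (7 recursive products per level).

Matrix multiplication for 11x11 matrices:

Strassen's algorithm requires power-of-2 dimensions. Pad 11x11 to 16x16 (next power of 2).

Standard algorithm: 11^3 = 1331 multiplications
Strassen's algorithm: 7^(log2(16)) = 7^4 = 2401 multiplications
Difference: 1331 - 2401 = -1070 (Strassen uses MORE here due to padding overhead — for small or just-over-power-of-2 n, padding can outweigh the per-level savings)

Standard: 1331 multiplications (11^3). Strassen: 2401 multiplications (7^4, after padding to 16x16). Strassen reduces 8 recursive multiplications to 7 at each level.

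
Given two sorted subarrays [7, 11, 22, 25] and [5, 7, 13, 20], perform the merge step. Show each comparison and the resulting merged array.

Merging process:

Compare 7 vs 5: take 5 from right. Merged: [5]
Compare 7 vs 7: take 7 from left. Merged: [5, 7]
Compare 11 vs 7: take 7 from right. Merged: [5, 7, 7]
Compare 11 vs 13: take 11 from left. Merged: [5, 7, 7, 11]
Compare 22 vs 13: take 13 from right. Merged: [5, 7, 7, 11, 13]
Compare 22 vs 20: take 20 from right. Merged: [5, 7, 7, 11, 13, 20]
Append remaining from left: [22, 25]. Merged: [5, 7, 7, 11, 13, 20, 22, 25]

Final merged array: [5, 7, 7, 11, 13, 20, 22, 25]
Total comparisons: 6

The merged array is [5, 7, 7, 11, 13, 20, 22, 25], requiring 6 comparisons. The merge step runs in O(n) time where n is the total number of elements.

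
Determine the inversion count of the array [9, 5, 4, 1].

Finding inversions in [9, 5, 4, 1]:

(0, 1): arr[0]=9 > arr[1]=5
(0, 2): arr[0]=9 > arr[2]=4
(0, 3): arr[0]=9 > arr[3]=1
(1, 2): arr[1]=5 > arr[2]=4
(1, 3): arr[1]=5 > arr[3]=1
(2, 3): arr[2]=4 > arr[3]=1

Total inversions: 6

The array has 6 inversion(s): (0,1), (0,2), (0,3), (1,2), (1,3), (2,3). Each pair (i,j) satisfies i < j and arr[i] > arr[j].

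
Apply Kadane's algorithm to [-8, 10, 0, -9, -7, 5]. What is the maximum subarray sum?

Using Kadane's algorithm on [-8, 10, 0, -9, -7, 5]:

Scanning through the array:
Position 1 (value 10): max_ending_here = 10, max_so_far = 10
Position 2 (value 0): max_ending_here = 10, max_so_far = 10
Position 3 (value -9): max_ending_here = 1, max_so_far = 10
Position 4 (value -7): max_ending_here = -6, max_so_far = 10
Position 5 (value 5): max_ending_here = 5, max_so_far = 10

Maximum subarray: [10]
Maximum sum: 10

The maximum subarray is [10] with sum 10. This subarray runs from index 1 to index 1.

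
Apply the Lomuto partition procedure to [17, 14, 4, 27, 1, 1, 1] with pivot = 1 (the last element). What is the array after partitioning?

Lomuto partition with pivot = 1:

Initial array: [17, 14, 4, 27, 1, 1, 1]

arr[0]=17 > 1: no swap
arr[1]=14 > 1: no swap
arr[2]=4 > 1: no swap
arr[3]=27 > 1: no swap
arr[4]=1 <= 1: swap with position 0, array becomes [1, 14, 4, 27, 17, 1, 1]
arr[5]=1 <= 1: swap with position 1, array becomes [1, 1, 4, 27, 17, 14, 1]

Place pivot at position 2: [1, 1, 1, 27, 17, 14, 4]
Pivot position: 2

After partitioning with pivot 1, the array becomes [1, 1, 1, 27, 17, 14, 4]. The pivot is placed at index 2. All elements to the left of the pivot are <= 1, and all elements to the right are > 1.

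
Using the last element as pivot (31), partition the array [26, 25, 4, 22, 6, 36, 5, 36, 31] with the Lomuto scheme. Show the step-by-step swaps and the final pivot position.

Lomuto partition with pivot = 31:

Initial array: [26, 25, 4, 22, 6, 36, 5, 36, 31]

arr[0]=26 <= 31: swap with position 0, array becomes [26, 25, 4, 22, 6, 36, 5, 36, 31]
arr[1]=25 <= 31: swap with position 1, array becomes [26, 25, 4, 22, 6, 36, 5, 36, 31]
arr[2]=4 <= 31: swap with position 2, array becomes [26, 25, 4, 22, 6, 36, 5, 36, 31]
arr[3]=22 <= 31: swap with position 3, array becomes [26, 25, 4, 22, 6, 36, 5, 36, 31]
arr[4]=6 <= 31: swap with position 4, array becomes [26, 25, 4, 22, 6, 36, 5, 36, 31]
arr[5]=36 > 31: no swap
arr[6]=5 <= 31: swap with position 5, array becomes [26, 25, 4, 22, 6, 5, 36, 36, 31]
arr[7]=36 > 31: no swap

Place pivot at position 6: [26, 25, 4, 22, 6, 5, 31, 36, 36]
Pivot position: 6

After partitioning with pivot 31, the array becomes [26, 25, 4, 22, 6, 5, 31, 36, 36]. The pivot is placed at index 6. All elements to the left of the pivot are <= 31, and all elements to the right are > 31.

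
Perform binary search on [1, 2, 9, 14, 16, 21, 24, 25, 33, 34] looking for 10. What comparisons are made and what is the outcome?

Binary search for 10 in [1, 2, 9, 14, 16, 21, 24, 25, 33, 34]:

lo=0, hi=9, mid=4, arr[mid]=16 -> 16 > 10, search left half
lo=0, hi=3, mid=1, arr[mid]=2 -> 2 < 10, search right half
lo=2, hi=3, mid=2, arr[mid]=9 -> 9 < 10, search right half
lo=3, hi=3, mid=3, arr[mid]=14 -> 14 > 10, search left half
lo=3 > hi=2, target 10 not found

Binary search determines that 10 is not in the array after 4 comparisons. The search space was exhausted without finding the target.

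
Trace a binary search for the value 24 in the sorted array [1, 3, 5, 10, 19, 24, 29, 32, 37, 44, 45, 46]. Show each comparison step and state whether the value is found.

Binary search for 24 in [1, 3, 5, 10, 19, 24, 29, 32, 37, 44, 45, 46]:

lo=0, hi=11, mid=5, arr[mid]=24 -> Found target at index 5!

Binary search finds 24 at index 5 after 1 comparisons. The search repeatedly halves the search space by comparing with the middle element.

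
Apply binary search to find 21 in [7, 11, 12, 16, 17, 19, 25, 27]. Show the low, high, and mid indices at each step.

Binary search for 21 in [7, 11, 12, 16, 17, 19, 25, 27]:

lo=0, hi=7, mid=3, arr[mid]=16 -> 16 < 21, search right half
lo=4, hi=7, mid=5, arr[mid]=19 -> 19 < 21, search right half
lo=6, hi=7, mid=6, arr[mid]=25 -> 25 > 21, search left half
lo=6 > hi=5, target 21 not found

Binary search determines that 21 is not in the array after 3 comparisons. The search space was exhausted without finding the target.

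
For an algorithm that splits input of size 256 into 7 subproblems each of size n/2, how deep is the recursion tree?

For divide and conquer with division factor 2:

Problem sizes at each level:
Level 0: 256
Level 1: 128
Level 2: 64
Level 3: 32
Level 4: 16
Level 5: 8
Level 6: 4
Level 7: 2
Level 8: 1

The root is level 0 and the size-1 base case is level 8 (the tree spans levels 0 through 8, i.e. 9 levels counting the root), so the depth is the number of divisions: log_2(256) = 8

The recursion tree depth is log_2(256) = 8. At each level, the problem size is divided by 2, so it takes 8 divisions to reduce to a base case of size 1. The algorithm makes 7 recursive calls at each level.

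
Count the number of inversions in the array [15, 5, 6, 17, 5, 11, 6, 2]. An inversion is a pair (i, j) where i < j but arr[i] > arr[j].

Finding inversions in [15, 5, 6, 17, 5, 11, 6, 2]:

(0, 1): arr[0]=15 > arr[1]=5
(0, 2): arr[0]=15 > arr[2]=6
(0, 4): arr[0]=15 > arr[4]=5
(0, 5): arr[0]=15 > arr[5]=11
(0, 6): arr[0]=15 > arr[6]=6
(0, 7): arr[0]=15 > arr[7]=2
(1, 7): arr[1]=5 > arr[7]=2
(2, 4): arr[2]=6 > arr[4]=5
(2, 7): arr[2]=6 > arr[7]=2
(3, 4): arr[3]=17 > arr[4]=5
(3, 5): arr[3]=17 > arr[5]=11
(3, 6): arr[3]=17 > arr[6]=6
(3, 7): arr[3]=17 > arr[7]=2
(4, 7): arr[4]=5 > arr[7]=2
(5, 6): arr[5]=11 > arr[6]=6
(5, 7): arr[5]=11 > arr[7]=2
(6, 7): arr[6]=6 > arr[7]=2

Total inversions: 17

The array has 17 inversion(s): (0,1), (0,2), (0,4), (0,5), (0,6), (0,7), (1,7), (2,4), (2,7), (3,4), (3,5), (3,6), (3,7), (4,7), (5,6), (5,7), (6,7). Each pair (i,j) satisfies i < j and arr[i] > arr[j].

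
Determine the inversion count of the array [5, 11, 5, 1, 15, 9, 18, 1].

Finding inversions in [5, 11, 5, 1, 15, 9, 18, 1]:

(0, 3): arr[0]=5 > arr[3]=1
(0, 7): arr[0]=5 > arr[7]=1
(1, 2): arr[1]=11 > arr[2]=5
(1, 3): arr[1]=11 > arr[3]=1
(1, 5): arr[1]=11 > arr[5]=9
(1, 7): arr[1]=11 > arr[7]=1
(2, 3): arr[2]=5 > arr[3]=1
(2, 7): arr[2]=5 > arr[7]=1
(4, 5): arr[4]=15 > arr[5]=9
(4, 7): arr[4]=15 > arr[7]=1
(5, 7): arr[5]=9 > arr[7]=1
(6, 7): arr[6]=18 > arr[7]=1

Total inversions: 12

The array has 12 inversion(s): (0,3), (0,7), (1,2), (1,3), (1,5), (1,7), (2,3), (2,7), (4,5), (4,7), (5,7), (6,7). Each pair (i,j) satisfies i < j and arr[i] > arr[j].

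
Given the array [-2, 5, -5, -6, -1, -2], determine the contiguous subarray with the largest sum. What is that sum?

Using Kadane's algorithm on [-2, 5, -5, -6, -1, -2]:

Scanning through the array:
Position 1 (value 5): max_ending_here = 5, max_so_far = 5
Position 2 (value -5): max_ending_here = 0, max_so_far = 5
Position 3 (value -6): max_ending_here = -6, max_so_far = 5
Position 4 (value -1): max_ending_here = -1, max_so_far = 5
Position 5 (value -2): max_ending_here = -2, max_so_far = 5

Maximum subarray: [5]
Maximum sum: 5

The maximum subarray is [5] with sum 5. This subarray runs from index 1 to index 1.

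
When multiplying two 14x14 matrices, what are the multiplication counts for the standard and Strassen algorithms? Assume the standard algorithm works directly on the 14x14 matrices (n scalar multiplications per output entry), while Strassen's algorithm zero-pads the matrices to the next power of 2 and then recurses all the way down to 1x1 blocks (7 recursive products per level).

Matrix multiplication for 14x14 matrices:

Strassen's algorithm requires power-of-2 dimensions. Pad 14x14 to 16x16 (next power of 2).

Standard algorithm: 14^3 = 2744 multiplications
Strassen's algorithm: 7^(log2(16)) = 7^4 = 2401 multiplications
Savings: 2744 - 2401 = 343 multiplications

Standard: 2744 multiplications (14^3). Strassen: 2401 multiplications (7^4, after padding to 16x16). Strassen reduces 8 recursive multiplications to 7 at each level.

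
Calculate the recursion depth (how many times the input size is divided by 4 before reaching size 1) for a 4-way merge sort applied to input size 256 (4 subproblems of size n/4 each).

For divide and conquer with division factor 4:

Problem sizes at each level:
Level 0: 256
Level 1: 64
Level 2: 16
Level 3: 4
Level 4: 1

The root is level 0 and the size-1 base case is level 4 (the tree spans levels 0 through 4, i.e. 5 levels counting the root), so the depth is the number of divisions: log_4(256) = 4

The recursion tree depth is log_4(256) = 4. At each level, the problem size is divided by 4, so it takes 4 divisions to reduce to a base case of size 1. The algorithm makes 4 recursive calls at each level.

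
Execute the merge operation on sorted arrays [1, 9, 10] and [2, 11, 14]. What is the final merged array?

Merging process:

Compare 1 vs 2: take 1 from left. Merged: [1]
Compare 9 vs 2: take 2 from right. Merged: [1, 2]
Compare 9 vs 11: take 9 from left. Merged: [1, 2, 9]
Compare 10 vs 11: take 10 from left. Merged: [1, 2, 9, 10]
Append remaining from right: [11, 14]. Merged: [1, 2, 9, 10, 11, 14]

Final merged array: [1, 2, 9, 10, 11, 14]
Total comparisons: 4

The merged array is [1, 2, 9, 10, 11, 14], requiring 4 comparisons. The merge step runs in O(n) time where n is the total number of elements.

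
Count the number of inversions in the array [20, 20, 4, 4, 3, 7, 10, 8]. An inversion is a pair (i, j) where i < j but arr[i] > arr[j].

Finding inversions in [20, 20, 4, 4, 3, 7, 10, 8]:

(0, 2): arr[0]=20 > arr[2]=4
(0, 3): arr[0]=20 > arr[3]=4
(0, 4): arr[0]=20 > arr[4]=3
(0, 5): arr[0]=20 > arr[5]=7
(0, 6): arr[0]=20 > arr[6]=10
(0, 7): arr[0]=20 > arr[7]=8
(1, 2): arr[1]=20 > arr[2]=4
(1, 3): arr[1]=20 > arr[3]=4
(1, 4): arr[1]=20 > arr[4]=3
(1, 5): arr[1]=20 > arr[5]=7
(1, 6): arr[1]=20 > arr[6]=10
(1, 7): arr[1]=20 > arr[7]=8
(2, 4): arr[2]=4 > arr[4]=3
(3, 4): arr[3]=4 > arr[4]=3
(6, 7): arr[6]=10 > arr[7]=8

Total inversions: 15

The array has 15 inversion(s): (0,2), (0,3), (0,4), (0,5), (0,6), (0,7), (1,2), (1,3), (1,4), (1,5), (1,6), (1,7), (2,4), (3,4), (6,7). Each pair (i,j) satisfies i < j and arr[i] > arr[j].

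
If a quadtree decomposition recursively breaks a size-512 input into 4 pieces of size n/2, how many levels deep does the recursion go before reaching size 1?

For divide and conquer with division factor 2:

Problem sizes at each level:
Level 0: 512
Level 1: 256
Level 2: 128
Level 3: 64
Level 4: 32
Level 5: 16
Level 6: 8
Level 7: 4
Level 8: 2
Level 9: 1

The root is level 0 and the size-1 base case is level 9 (the tree spans levels 0 through 9, i.e. 10 levels counting the root), so the depth is the number of divisions: log_2(512) = 9

The recursion tree depth is log_2(512) = 9. At each level, the problem size is divided by 2, so it takes 9 divisions to reduce to a base case of size 1. The algorithm makes 4 recursive calls at each level.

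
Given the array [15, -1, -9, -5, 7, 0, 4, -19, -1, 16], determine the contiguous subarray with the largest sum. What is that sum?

Using Kadane's algorithm on [15, -1, -9, -5, 7, 0, 4, -19, -1, 16]:

Scanning through the array:
Position 1 (value -1): max_ending_here = 14, max_so_far = 15
Position 2 (value -9): max_ending_here = 5, max_so_far = 15
Position 3 (value -5): max_ending_here = 0, max_so_far = 15
Position 4 (value 7): max_ending_here = 7, max_so_far = 15
Position 5 (value 0): max_ending_here = 7, max_so_far = 15
Position 6 (value 4): max_ending_here = 11, max_so_far = 15
Position 7 (value -19): max_ending_here = -8, max_so_far = 15
Position 8 (value -1): max_ending_here = -1, max_so_far = 15
Position 9 (value 16): max_ending_here = 16, max_so_far = 16

Maximum subarray: [16]
Maximum sum: 16

The maximum subarray is [16] with sum 16. This subarray runs from index 9 to index 9.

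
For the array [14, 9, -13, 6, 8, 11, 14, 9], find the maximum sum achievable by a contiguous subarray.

Using Kadane's algorithm on [14, 9, -13, 6, 8, 11, 14, 9]:

Scanning through the array:
Position 1 (value 9): max_ending_here = 23, max_so_far = 23
Position 2 (value -13): max_ending_here = 10, max_so_far = 23
Position 3 (value 6): max_ending_here = 16, max_so_far = 23
Position 4 (value 8): max_ending_here = 24, max_so_far = 24
Position 5 (value 11): max_ending_here = 35, max_so_far = 35
Position 6 (value 14): max_ending_here = 49, max_so_far = 49
Position 7 (value 9): max_ending_here = 58, max_so_far = 58

Maximum subarray: [14, 9, -13, 6, 8, 11, 14, 9]
Maximum sum: 58

The maximum subarray is [14, 9, -13, 6, 8, 11, 14, 9] with sum 58. This subarray runs from index 0 to index 7.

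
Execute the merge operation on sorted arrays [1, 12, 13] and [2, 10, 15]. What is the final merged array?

Merging process:

Compare 1 vs 2: take 1 from left. Merged: [1]
Compare 12 vs 2: take 2 from right. Merged: [1, 2]
Compare 12 vs 10: take 10 from right. Merged: [1, 2, 10]
Compare 12 vs 15: take 12 from left. Merged: [1, 2, 10, 12]
Compare 13 vs 15: take 13 from left. Merged: [1, 2, 10, 12, 13]
Append remaining from right: [15]. Merged: [1, 2, 10, 12, 13, 15]

Final merged array: [1, 2, 10, 12, 13, 15]
Total comparisons: 5

The merged array is [1, 2, 10, 12, 13, 15], requiring 5 comparisons. The merge step runs in O(n) time where n is the total number of elements.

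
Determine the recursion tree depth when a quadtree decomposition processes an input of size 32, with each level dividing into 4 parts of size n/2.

For divide and conquer with division factor 2:

Problem sizes at each level:
Level 0: 32
Level 1: 16
Level 2: 8
Level 3: 4
Level 4: 2
Level 5: 1

The root is level 0 and the size-1 base case is level 5 (the tree spans levels 0 through 5, i.e. 6 levels counting the root), so the depth is the number of divisions: log_2(32) = 5

The recursion tree depth is log_2(32) = 5. At each level, the problem size is divided by 2, so it takes 5 divisions to reduce to a base case of size 1. The algorithm makes 4 recursive calls at each level.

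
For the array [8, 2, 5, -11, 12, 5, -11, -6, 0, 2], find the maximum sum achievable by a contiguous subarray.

Using Kadane's algorithm on [8, 2, 5, -11, 12, 5, -11, -6, 0, 2]:

Scanning through the array:
Position 1 (value 2): max_ending_here = 10, max_so_far = 10
Position 2 (value 5): max_ending_here = 15, max_so_far = 15
Position 3 (value -11): max_ending_here = 4, max_so_far = 15
Position 4 (value 12): max_ending_here = 16, max_so_far = 16
Position 5 (value 5): max_ending_here = 21, max_so_far = 21
Position 6 (value -11): max_ending_here = 10, max_so_far = 21
Position 7 (value -6): max_ending_here = 4, max_so_far = 21
Position 8 (value 0): max_ending_here = 4, max_so_far = 21
Position 9 (value 2): max_ending_here = 6, max_so_far = 21

Maximum subarray: [8, 2, 5, -11, 12, 5]
Maximum sum: 21

The maximum subarray is [8, 2, 5, -11, 12, 5] with sum 21. This subarray runs from index 0 to index 5.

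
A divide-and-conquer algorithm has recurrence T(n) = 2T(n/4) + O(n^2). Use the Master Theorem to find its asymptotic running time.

Master Theorem for T(n) = 2T(n/4) + O(n^2):

a = 2, b = 4, c = 2
log_b(a) = log_4(2) = 0.5000

Case 3: c = 2 > log_4(2) = 0.5000
T(n) = O(n^2) = O(n^2)

For T(n) = 2T(n/4) + O(n^2): log_4(2) = 0.5000. This is Case 3 of the Master Theorem (c > log_b(a), work dominated by root), giving O(n^2).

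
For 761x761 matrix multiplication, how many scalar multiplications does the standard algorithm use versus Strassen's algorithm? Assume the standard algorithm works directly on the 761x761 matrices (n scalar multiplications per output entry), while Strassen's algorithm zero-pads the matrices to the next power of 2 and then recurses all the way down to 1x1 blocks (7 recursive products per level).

Matrix multiplication for 761x761 matrices:

Strassen's algorithm requires power-of-2 dimensions. Pad 761x761 to 1024x1024 (next power of 2).

Standard algorithm: 761^3 = 440711081 multiplications
Strassen's algorithm: 7^(log2(1024)) = 7^10 = 282475249 multiplications
Savings: 440711081 - 282475249 = 158235832 multiplications

Standard: 440711081 multiplications (761^3). Strassen: 282475249 multiplications (7^10, after padding to 1024x1024). Strassen reduces 8 recursive multiplications to 7 at each level.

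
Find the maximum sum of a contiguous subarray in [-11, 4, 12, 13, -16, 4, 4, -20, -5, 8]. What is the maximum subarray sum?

Using Kadane's algorithm on [-11, 4, 12, 13, -16, 4, 4, -20, -5, 8]:

Scanning through the array:
Position 1 (value 4): max_ending_here = 4, max_so_far = 4
Position 2 (value 12): max_ending_here = 16, max_so_far = 16
Position 3 (value 13): max_ending_here = 29, max_so_far = 29
Position 4 (value -16): max_ending_here = 13, max_so_far = 29
Position 5 (value 4): max_ending_here = 17, max_so_far = 29
Position 6 (value 4): max_ending_here = 21, max_so_far = 29
Position 7 (value -20): max_ending_here = 1, max_so_far = 29
Position 8 (value -5): max_ending_here = -4, max_so_far = 29
Position 9 (value 8): max_ending_here = 8, max_so_far = 29

Maximum subarray: [4, 12, 13]
Maximum sum: 29

The maximum subarray is [4, 12, 13] with sum 29. This subarray runs from index 1 to index 3.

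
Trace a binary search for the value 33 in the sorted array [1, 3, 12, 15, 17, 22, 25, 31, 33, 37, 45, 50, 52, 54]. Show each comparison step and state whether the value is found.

Binary search for 33 in [1, 3, 12, 15, 17, 22, 25, 31, 33, 37, 45, 50, 52, 54]:

lo=0, hi=13, mid=6, arr[mid]=25 -> 25 < 33, search right half
lo=7, hi=13, mid=10, arr[mid]=45 -> 45 > 33, search left half
lo=7, hi=9, mid=8, arr[mid]=33 -> Found target at index 8!

Binary search finds 33 at index 8 after 3 comparisons. The search repeatedly halves the search space by comparing with the middle element.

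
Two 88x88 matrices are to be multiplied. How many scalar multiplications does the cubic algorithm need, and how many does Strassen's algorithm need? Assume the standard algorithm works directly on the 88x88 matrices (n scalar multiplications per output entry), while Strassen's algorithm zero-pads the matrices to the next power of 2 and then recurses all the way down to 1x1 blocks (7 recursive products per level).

Matrix multiplication for 88x88 matrices:

Strassen's algorithm requires power-of-2 dimensions. Pad 88x88 to 128x128 (next power of 2).

Standard algorithm: 88^3 = 681472 multiplications
Strassen's algorithm: 7^(log2(128)) = 7^7 = 823543 multiplications
Difference: 681472 - 823543 = -142071 (Strassen uses MORE here due to padding overhead — for small or just-over-power-of-2 n, padding can outweigh the per-level savings)

Standard: 681472 multiplications (88^3). Strassen: 823543 multiplications (7^7, after padding to 128x128). Strassen reduces 8 recursive multiplications to 7 at each level.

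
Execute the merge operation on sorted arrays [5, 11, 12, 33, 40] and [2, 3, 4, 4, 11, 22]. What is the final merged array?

Merging process:

Compare 5 vs 2: take 2 from right. Merged: [2]
Compare 5 vs 3: take 3 from right. Merged: [2, 3]
Compare 5 vs 4: take 4 from right. Merged: [2, 3, 4]
Compare 5 vs 4: take 4 from right. Merged: [2, 3, 4, 4]
Compare 5 vs 11: take 5 from left. Merged: [2, 3, 4, 4, 5]
Compare 11 vs 11: take 11 from left. Merged: [2, 3, 4, 4, 5, 11]
Compare 12 vs 11: take 11 from right. Merged: [2, 3, 4, 4, 5, 11, 11]
Compare 12 vs 22: take 12 from left. Merged: [2, 3, 4, 4, 5, 11, 11, 12]
Compare 33 vs 22: take 22 from right. Merged: [2, 3, 4, 4, 5, 11, 11, 12, 22]
Append remaining from left: [33, 40]. Merged: [2, 3, 4, 4, 5, 11, 11, 12, 22, 33, 40]

Final merged array: [2, 3, 4, 4, 5, 11, 11, 12, 22, 33, 40]
Total comparisons: 9

The merged array is [2, 3, 4, 4, 5, 11, 11, 12, 22, 33, 40], requiring 9 comparisons. The merge step runs in O(n) time where n is the total number of elements.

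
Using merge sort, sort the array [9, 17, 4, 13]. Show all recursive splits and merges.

Merge sort trace:

Split: [9, 17, 4, 13] -> [9, 17] and [4, 13]
  Split: [9, 17] -> [9] and [17]
  Merge: [9] + [17] -> [9, 17]
  Split: [4, 13] -> [4] and [13]
  Merge: [4] + [13] -> [4, 13]
Merge: [9, 17] + [4, 13] -> [4, 9, 13, 17]

Final sorted array: [4, 9, 13, 17]

The merge sort proceeds by recursively splitting the array and merging sorted halves.
After all merges, the sorted array is [4, 9, 13, 17].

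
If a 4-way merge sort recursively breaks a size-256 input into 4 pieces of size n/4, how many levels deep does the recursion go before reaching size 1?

For divide and conquer with division factor 4:

Problem sizes at each level:
Level 0: 256
Level 1: 64
Level 2: 16
Level 3: 4
Level 4: 1

The root is level 0 and the size-1 base case is level 4 (the tree spans levels 0 through 4, i.e. 5 levels counting the root), so the depth is the number of divisions: log_4(256) = 4

The recursion tree depth is log_4(256) = 4. At each level, the problem size is divided by 4, so it takes 4 divisions to reduce to a base case of size 1. The algorithm makes 4 recursive calls at each level.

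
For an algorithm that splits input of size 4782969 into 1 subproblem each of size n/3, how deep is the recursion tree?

For divide and conquer with division factor 3:

Problem sizes at each level:
Level 0: 4782969
Level 1: 1594323
Level 2: 531441
Level 3: 177147
Level 4: 59049
Level 5: 19683
Level 6: 6561
Level 7: 2187
Level 8: 729
Level 9: 243
Level 10: 81
Level 11: 27
Level 12: 9
Level 13: 3
Level 14: 1

The root is level 0 and the size-1 base case is level 14 (the tree spans levels 0 through 14, i.e. 15 levels counting the root), so the depth is the number of divisions: log_3(4782969) = 14

The recursion tree depth is log_3(4782969) = 14. At each level, the problem size is divided by 3, so it takes 14 divisions to reduce to a base case of size 1. The algorithm makes 1 recursive call at each level.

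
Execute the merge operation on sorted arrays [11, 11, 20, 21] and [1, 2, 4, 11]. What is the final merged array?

Merging process:

Compare 11 vs 1: take 1 from right. Merged: [1]
Compare 11 vs 2: take 2 from right. Merged: [1, 2]
Compare 11 vs 4: take 4 from right. Merged: [1, 2, 4]
Compare 11 vs 11: take 11 from left. Merged: [1, 2, 4, 11]
Compare 11 vs 11: take 11 from left. Merged: [1, 2, 4, 11, 11]
Compare 20 vs 11: take 11 from right. Merged: [1, 2, 4, 11, 11, 11]
Append remaining from left: [20, 21]. Merged: [1, 2, 4, 11, 11, 11, 20, 21]

Final merged array: [1, 2, 4, 11, 11, 11, 20, 21]
Total comparisons: 6

The merged array is [1, 2, 4, 11, 11, 11, 20, 21], requiring 6 comparisons. The merge step runs in O(n) time where n is the total number of elements.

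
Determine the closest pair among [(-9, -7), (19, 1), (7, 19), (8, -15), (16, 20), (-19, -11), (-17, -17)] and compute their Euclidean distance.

Computing all pairwise distances among 7 points:

d((-9, -7), (19, 1)) = 29.1204
d((-9, -7), (7, 19)) = 30.5287
d((-9, -7), (8, -15)) = 18.7883
d((-9, -7), (16, 20)) = 36.7967
d((-9, -7), (-19, -11)) = 10.7703
d((-9, -7), (-17, -17)) = 12.8062
d((19, 1), (7, 19)) = 21.6333
d((19, 1), (8, -15)) = 19.4165
d((19, 1), (16, 20)) = 19.2354
d((19, 1), (-19, -11)) = 39.8497
d((19, 1), (-17, -17)) = 40.2492
d((7, 19), (8, -15)) = 34.0147
d((7, 19), (16, 20)) = 9.0554
d((7, 19), (-19, -11)) = 39.6989
d((7, 19), (-17, -17)) = 43.2666
d((8, -15), (16, 20)) = 35.9026
d((8, -15), (-19, -11)) = 27.2947
d((8, -15), (-17, -17)) = 25.0799
d((16, 20), (-19, -11)) = 46.7547
d((16, 20), (-17, -17)) = 49.5782
d((-19, -11), (-17, -17)) = 6.3246 <-- minimum

Closest pair: (-19, -11) and (-17, -17) with distance 6.3246

The closest pair is (-19, -11) and (-17, -17) with Euclidean distance 6.3246. For 7 points, brute-force pairwise comparison is shown above. For large n, the divide-and-conquer algorithm (sort by x, recurse on halves, check the dividing strip) achieves O(n log n).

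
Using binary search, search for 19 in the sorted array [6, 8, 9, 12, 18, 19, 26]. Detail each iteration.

Binary search for 19 in [6, 8, 9, 12, 18, 19, 26]:

lo=0, hi=6, mid=3, arr[mid]=12 -> 12 < 19, search right half
lo=4, hi=6, mid=5, arr[mid]=19 -> Found target at index 5!

Binary search finds 19 at index 5 after 2 comparisons. The search repeatedly halves the search space by comparing with the middle element.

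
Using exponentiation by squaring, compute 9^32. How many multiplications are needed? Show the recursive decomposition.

Computing 9^32 by squaring (build up from 9^1; each line after the first costs one multiplication):

9^1 = 9
9^2 = (9^1)^2 = 9^2 = 81
9^4 = (9^2)^2 = 81^2 = 6561
9^8 = (9^4)^2 = 6561^2 = 43046721
9^16 = (9^8)^2 = 43046721^2 = 1853020188851841
9^32 = (9^16)^2 = 1853020188851841^2 = 3433683820292512484657849089281

Result: 3433683820292512484657849089281
Multiplications needed: 5 (5 lines after 9^1)

9^32 = 3433683820292512484657849089281. Using exponentiation by squaring, this requires 5 multiplications. The key idea: if the exponent is even, square the half-power; if odd, multiply by the base once.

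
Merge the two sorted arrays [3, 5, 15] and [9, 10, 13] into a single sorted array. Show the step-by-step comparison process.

Merging process:

Compare 3 vs 9: take 3 from left. Merged: [3]
Compare 5 vs 9: take 5 from left. Merged: [3, 5]
Compare 15 vs 9: take 9 from right. Merged: [3, 5, 9]
Compare 15 vs 10: take 10 from right. Merged: [3, 5, 9, 10]
Compare 15 vs 13: take 13 from right. Merged: [3, 5, 9, 10, 13]
Append remaining from left: [15]. Merged: [3, 5, 9, 10, 13, 15]

Final merged array: [3, 5, 9, 10, 13, 15]
Total comparisons: 5

The merged array is [3, 5, 9, 10, 13, 15], requiring 5 comparisons. The merge step runs in O(n) time where n is the total number of elements.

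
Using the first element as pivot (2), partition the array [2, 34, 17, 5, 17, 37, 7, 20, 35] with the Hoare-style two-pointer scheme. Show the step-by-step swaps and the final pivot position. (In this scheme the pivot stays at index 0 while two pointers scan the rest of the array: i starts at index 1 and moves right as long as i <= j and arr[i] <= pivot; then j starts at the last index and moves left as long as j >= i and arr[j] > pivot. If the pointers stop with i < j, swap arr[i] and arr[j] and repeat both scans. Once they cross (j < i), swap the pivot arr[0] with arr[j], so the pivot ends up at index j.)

Hoare-style two-pointer partition with pivot = 2:

Initial array: [2, 34, 17, 5, 17, 37, 7, 20, 35]

Pointers start at i = 1, j = 8.
i ends at 1, j ends at 0: the pointers have crossed (j < i), so scanning stops.

j = 0, so swapping arr[0] with arr[j] leaves the pivot at position 0: [2, 34, 17, 5, 17, 37, 7, 20, 35]
Pivot position: 0

After partitioning with pivot 2, the array becomes [2, 34, 17, 5, 17, 37, 7, 20, 35]. The pivot is placed at index 0. All elements to the left of the pivot are <= 2, and all elements to the right are > 2.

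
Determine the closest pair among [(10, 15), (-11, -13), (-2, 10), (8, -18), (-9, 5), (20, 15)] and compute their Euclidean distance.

Computing all pairwise distances among 6 points:

d((10, 15), (-11, -13)) = 35.0
d((10, 15), (-2, 10)) = 13.0
d((10, 15), (8, -18)) = 33.0606
d((10, 15), (-9, 5)) = 21.4709
d((10, 15), (20, 15)) = 10.0
d((-11, -13), (-2, 10)) = 24.6982
d((-11, -13), (8, -18)) = 19.6469
d((-11, -13), (-9, 5)) = 18.1108
d((-11, -13), (20, 15)) = 41.7732
d((-2, 10), (8, -18)) = 29.7321
d((-2, 10), (-9, 5)) = 8.6023 <-- minimum
d((-2, 10), (20, 15)) = 22.561
d((8, -18), (-9, 5)) = 28.6007
d((8, -18), (20, 15)) = 35.1141
d((-9, 5), (20, 15)) = 30.6757

Closest pair: (-2, 10) and (-9, 5) with distance 8.6023

The closest pair is (-2, 10) and (-9, 5) with Euclidean distance 8.6023. For 6 points, brute-force pairwise comparison is shown above. For large n, the divide-and-conquer algorithm (sort by x, recurse on halves, check the dividing strip) achieves O(n log n).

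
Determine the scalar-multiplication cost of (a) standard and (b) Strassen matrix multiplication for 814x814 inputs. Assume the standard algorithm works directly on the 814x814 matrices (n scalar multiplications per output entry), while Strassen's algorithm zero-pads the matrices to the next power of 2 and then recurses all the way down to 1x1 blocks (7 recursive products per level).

Matrix multiplication for 814x814 matrices:

Strassen's algorithm requires power-of-2 dimensions. Pad 814x814 to 1024x1024 (next power of 2).

Standard algorithm: 814^3 = 539353144 multiplications
Strassen's algorithm: 7^(log2(1024)) = 7^10 = 282475249 multiplications
Savings: 539353144 - 282475249 = 256877895 multiplications

Standard: 539353144 multiplications (814^3). Strassen: 282475249 multiplications (7^10, after padding to 1024x1024). Strassen reduces 8 recursive multiplications to 7 at each level.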